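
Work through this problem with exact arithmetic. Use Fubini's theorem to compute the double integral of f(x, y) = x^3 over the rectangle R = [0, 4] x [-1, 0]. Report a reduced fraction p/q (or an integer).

f(x, y) is a tensor product of a function of x and a function of y, and both factors are bounded continuous (hence Lebesgue integrable) on the rectangle, so Fubini's theorem applies:
  integral_R f d(m x m) = (integral_a1^b1 x^3 dx) * (integral_a2^b2 1 dy).
Inner integral in x: integral_{0}^{4} x^3 dx = (4^4 - 0^4)/4
  = 64.
Inner integral in y: integral_{-1}^{0} 1 dy = (0^1 - (-1)^1)/1
  = 1.
Product: (64) * (1) = 64.

64


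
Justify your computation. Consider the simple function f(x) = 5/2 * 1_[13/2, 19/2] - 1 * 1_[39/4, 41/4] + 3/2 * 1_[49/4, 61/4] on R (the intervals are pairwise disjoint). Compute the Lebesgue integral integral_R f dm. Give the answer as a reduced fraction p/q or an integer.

For a simple function f = sum_i c_i * 1_{A_i} with disjoint A_i,
  integral f dm = sum_i c_i * m(A_i).
Lengths of the A_i:
  m(A_1) = 19/2 - 13/2 = 3.
  m(A_2) = 41/4 - 39/4 = 1/2.
  m(A_3) = 61/4 - 49/4 = 3.
Contributions c_i * m(A_i):
  (5/2) * (3) = 15/2.
  (-1) * (1/2) = -1/2.
  (3/2) * (3) = 9/2.
Total: 15/2 - 1/2 + 9/2 = 23/2.

23/2


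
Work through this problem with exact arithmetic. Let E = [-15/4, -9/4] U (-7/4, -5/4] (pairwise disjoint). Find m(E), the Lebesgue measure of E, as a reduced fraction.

For pairwise disjoint intervals, m(union_i I_i) = sum_i m(I_i),
and m is invariant under swapping open/closed endpoints (single points have measure 0).
So m(E) = sum_i (b_i - a_i).
  I_1 has length -9/4 - (-15/4) = 3/2.
  I_2 has length -5/4 - (-7/4) = 1/2.
Summing:
  m(E) = 3/2 + 1/2 = 2.

2


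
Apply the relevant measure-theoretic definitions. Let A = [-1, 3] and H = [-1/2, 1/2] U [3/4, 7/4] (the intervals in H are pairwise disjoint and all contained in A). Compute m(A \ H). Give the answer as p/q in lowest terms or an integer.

The ambient interval has length m(A) = 3 - (-1) = 4.
Since the holes are disjoint and sit inside A, by finite additivity
  m(H) = sum_i (b_i - a_i), and m(A \ H) = m(A) - m(H).
Computing the hole measures:
  m(H_1) = 1/2 - (-1/2) = 1.
  m(H_2) = 7/4 - 3/4 = 1.
Summed: m(H) = 1 + 1 = 2.
So m(A \ H) = 4 - 2 = 2.

2


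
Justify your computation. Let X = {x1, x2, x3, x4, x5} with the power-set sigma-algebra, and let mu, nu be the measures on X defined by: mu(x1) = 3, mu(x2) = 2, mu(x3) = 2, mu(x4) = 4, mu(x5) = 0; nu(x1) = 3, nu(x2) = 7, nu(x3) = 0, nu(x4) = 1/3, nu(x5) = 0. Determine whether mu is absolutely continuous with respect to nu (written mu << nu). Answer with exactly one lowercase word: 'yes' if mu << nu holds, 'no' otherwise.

mu << nu means: every nu-null measurable set is also mu-null; equivalently, for every atom x, if nu({x}) = 0 then mu({x}) = 0.
Checking each atom:
  x1: nu = 3 > 0 -> no constraint.
  x2: nu = 7 > 0 -> no constraint.
  x3: nu = 0, mu = 2 > 0 -> violates mu << nu.
  x4: nu = 1/3 > 0 -> no constraint.
  x5: nu = 0, mu = 0 -> consistent with mu << nu.
The atom(s) x3 violate the condition (nu = 0 but mu > 0). Therefore mu is NOT absolutely continuous w.r.t. nu.

no


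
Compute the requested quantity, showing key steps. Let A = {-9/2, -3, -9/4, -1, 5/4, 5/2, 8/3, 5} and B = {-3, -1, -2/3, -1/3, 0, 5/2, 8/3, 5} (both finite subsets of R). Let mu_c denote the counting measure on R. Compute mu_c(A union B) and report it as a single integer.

Counting measure on a finite set equals cardinality. By inclusion-exclusion, |A union B| = |A| + |B| - |A cap B|.
|A| = 8, |B| = 8, |A cap B| = 5.
So mu_c(A union B) = 8 + 8 - 5 = 11.

11


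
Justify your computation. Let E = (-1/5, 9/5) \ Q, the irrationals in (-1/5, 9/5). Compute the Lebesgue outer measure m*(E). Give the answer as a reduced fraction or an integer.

The interval I = (-1/5, 9/5) has m(I) = 9/5 - (-1/5) = 2 (endpoints are measure-zero, so open/closed/half-open agree). Write I = (I cap Q) u (I \ Q). The rationals in I are countable, so m*(I cap Q) = 0 (cover each rational by intervals whose total length is arbitrarily small). By countable subadditivity m*(I) <= m*(I cap Q) + m*(I \ Q), hence m*(I \ Q) >= m(I) = 2. The reverse inequality m*(I \ Q) <= m*(I) = 2 is trivial since (I \ Q) is a subset of I. Therefore m*(I \ Q) = 2.

2


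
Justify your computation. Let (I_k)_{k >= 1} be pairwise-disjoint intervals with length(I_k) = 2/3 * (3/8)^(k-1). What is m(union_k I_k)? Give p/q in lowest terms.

By countable additivity of the Lebesgue measure on pairwise disjoint measurable sets,
  m(union_{k >= 1} I_k) = sum_{k >= 1} m(I_k) = sum_{k >= 1} a * r^(k-1),
  with a = 2/3 and r = 3/8.
Since 0 < r = 3/8 < 1, the geometric series converges:
  sum_{k >= 1} a * r^(k-1) = a / (1 - r).
  = 2/3 / (1 - 3/8)
  = 2/3 / (5/8)
  = 16/15.

16/15


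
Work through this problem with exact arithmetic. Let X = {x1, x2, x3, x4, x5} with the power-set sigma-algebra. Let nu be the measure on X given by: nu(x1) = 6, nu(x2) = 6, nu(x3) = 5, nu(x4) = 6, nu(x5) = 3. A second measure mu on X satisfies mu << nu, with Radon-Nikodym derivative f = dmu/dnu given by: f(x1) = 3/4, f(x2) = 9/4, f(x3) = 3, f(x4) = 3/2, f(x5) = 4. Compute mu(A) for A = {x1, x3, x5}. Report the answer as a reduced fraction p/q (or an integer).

By the defining property of the Radon-Nikodym derivative, for every measurable set A,
  mu(A) = integral_A f dnu.
Since nu is a discrete measure concentrated on the atoms of X, the integral over A reduces to the sum
  mu(A) = sum_{x in A} f(x) * nu({x}).
Computing each term:
  x1: f(x1) * nu(x1) = 3/4 * 6 = 9/2.
  x3: f(x3) * nu(x3) = 3 * 5 = 15.
  x5: f(x5) * nu(x5) = 4 * 3 = 12.
Summing: mu(A) = 9/2 + 15 + 12 = 63/2.

63/2


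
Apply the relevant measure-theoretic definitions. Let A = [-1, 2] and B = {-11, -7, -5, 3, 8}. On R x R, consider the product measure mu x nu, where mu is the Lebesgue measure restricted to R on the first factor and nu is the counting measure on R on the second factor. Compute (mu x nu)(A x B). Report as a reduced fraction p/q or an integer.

For a measurable rectangle A x B, the product measure satisfies
  (mu x nu)(A x B) = mu(A) * nu(B).
  mu(A) = 3.
  nu(B) = 5.
  (mu x nu)(A x B) = 3 * 5 = 15.

15


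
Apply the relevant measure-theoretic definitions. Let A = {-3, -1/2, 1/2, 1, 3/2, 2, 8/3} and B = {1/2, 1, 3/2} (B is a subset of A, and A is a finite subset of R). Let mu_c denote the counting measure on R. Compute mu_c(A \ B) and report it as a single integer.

Counting measure assigns mu_c(E) = |E| (number of elements) when E is finite. For B subset A, A \ B is the set of elements of A not in B, so |A \ B| = |A| - |B|.
|A| = 7, |B| = 3, so mu_c(A \ B) = 7 - 3 = 4.

4


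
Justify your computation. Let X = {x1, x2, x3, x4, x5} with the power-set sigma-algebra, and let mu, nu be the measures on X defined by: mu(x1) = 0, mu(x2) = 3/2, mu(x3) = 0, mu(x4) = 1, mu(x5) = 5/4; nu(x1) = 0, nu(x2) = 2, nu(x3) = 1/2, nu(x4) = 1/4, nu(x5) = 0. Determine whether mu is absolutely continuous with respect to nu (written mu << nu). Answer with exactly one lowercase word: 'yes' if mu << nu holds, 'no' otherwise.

mu << nu means: every nu-null measurable set is also mu-null; equivalently, for every atom x, if nu({x}) = 0 then mu({x}) = 0.
Checking each atom:
  x1: nu = 0, mu = 0 -> consistent with mu << nu.
  x2: nu = 2 > 0 -> no constraint.
  x3: nu = 1/2 > 0 -> no constraint.
  x4: nu = 1/4 > 0 -> no constraint.
  x5: nu = 0, mu = 5/4 > 0 -> violates mu << nu.
The atom(s) x5 violate the condition (nu = 0 but mu > 0). Therefore mu is NOT absolutely continuous w.r.t. nu.

no


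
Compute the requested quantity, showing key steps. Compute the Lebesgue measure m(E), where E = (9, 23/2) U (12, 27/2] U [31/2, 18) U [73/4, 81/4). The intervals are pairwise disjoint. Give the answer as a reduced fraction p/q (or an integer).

For pairwise disjoint intervals, m(union_i I_i) = sum_i m(I_i),
and m is invariant under swapping open/closed endpoints (single points have measure 0).
So m(E) = sum_i (b_i - a_i).
  I_1 has length 23/2 - 9 = 5/2.
  I_2 has length 27/2 - 12 = 3/2.
  I_3 has length 18 - 31/2 = 5/2.
  I_4 has length 81/4 - 73/4 = 2.
Summing:
  m(E) = 5/2 + 3/2 + 5/2 + 2 = 17/2.

17/2


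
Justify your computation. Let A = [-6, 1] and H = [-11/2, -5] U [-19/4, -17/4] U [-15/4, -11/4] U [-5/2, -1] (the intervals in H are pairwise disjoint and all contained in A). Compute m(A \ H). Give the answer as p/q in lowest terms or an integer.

The ambient interval has length m(A) = 1 - (-6) = 7.
Since the holes are disjoint and sit inside A, by finite additivity
  m(H) = sum_i (b_i - a_i), and m(A \ H) = m(A) - m(H).
Computing the hole measures:
  m(H_1) = -5 - (-11/2) = 1/2.
  m(H_2) = -17/4 - (-19/4) = 1/2.
  m(H_3) = -11/4 - (-15/4) = 1.
  m(H_4) = -1 - (-5/2) = 3/2.
Summed: m(H) = 1/2 + 1/2 + 1 + 3/2 = 7/2.
So m(A \ H) = 7 - 7/2 = 7/2.

7/2


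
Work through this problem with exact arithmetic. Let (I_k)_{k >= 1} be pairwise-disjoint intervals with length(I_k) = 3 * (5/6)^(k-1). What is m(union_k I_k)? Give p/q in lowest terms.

By countable additivity of the Lebesgue measure on pairwise disjoint measurable sets,
  m(union_{k >= 1} I_k) = sum_{k >= 1} m(I_k) = sum_{k >= 1} a * r^(k-1),
  with a = 3 and r = 5/6.
Since 0 < r = 5/6 < 1, the geometric series converges:
  sum_{k >= 1} a * r^(k-1) = a / (1 - r).
  = 3 / (1 - 5/6)
  = 3 / (1/6)
  = 18.

18


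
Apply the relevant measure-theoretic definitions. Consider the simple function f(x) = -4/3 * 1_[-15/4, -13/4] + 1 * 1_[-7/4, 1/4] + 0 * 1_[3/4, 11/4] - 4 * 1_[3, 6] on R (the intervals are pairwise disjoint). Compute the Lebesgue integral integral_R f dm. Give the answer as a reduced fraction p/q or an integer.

For a simple function f = sum_i c_i * 1_{A_i} with disjoint A_i,
  integral f dm = sum_i c_i * m(A_i).
Lengths of the A_i:
  m(A_1) = -13/4 - (-15/4) = 1/2.
  m(A_2) = 1/4 - (-7/4) = 2.
  m(A_3) = 11/4 - 3/4 = 2.
  m(A_4) = 6 - 3 = 3.
Contributions c_i * m(A_i):
  (-4/3) * (1/2) = -2/3.
  (1) * (2) = 2.
  (0) * (2) = 0.
  (-4) * (3) = -12.
Total: -2/3 + 2 + 0 - 12 = -32/3.

-32/3


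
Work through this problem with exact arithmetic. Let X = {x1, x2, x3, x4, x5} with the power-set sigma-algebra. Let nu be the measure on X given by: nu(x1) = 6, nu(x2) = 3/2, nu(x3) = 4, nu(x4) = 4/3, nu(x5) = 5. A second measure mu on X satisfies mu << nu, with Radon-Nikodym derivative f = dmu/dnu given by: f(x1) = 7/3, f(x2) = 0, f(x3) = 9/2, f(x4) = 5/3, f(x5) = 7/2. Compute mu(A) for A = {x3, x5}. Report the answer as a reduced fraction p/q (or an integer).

By the defining property of the Radon-Nikodym derivative, for every measurable set A,
  mu(A) = integral_A f dnu.
Since nu is a discrete measure concentrated on the atoms of X, the integral over A reduces to the sum
  mu(A) = sum_{x in A} f(x) * nu({x}).
Computing each term:
  x3: f(x3) * nu(x3) = 9/2 * 4 = 18.
  x5: f(x5) * nu(x5) = 7/2 * 5 = 35/2.
Summing: mu(A) = 18 + 35/2 = 71/2.

71/2


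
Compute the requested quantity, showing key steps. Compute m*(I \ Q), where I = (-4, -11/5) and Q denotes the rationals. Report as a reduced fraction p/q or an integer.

The interval I = (-4, -11/5) has m(I) = -11/5 - (-4) = 9/5 (endpoints are measure-zero, so open/closed/half-open agree). Write I = (I cap Q) u (I \ Q). The rationals in I are countable, so m*(I cap Q) = 0 (cover each rational by intervals whose total length is arbitrarily small). By countable subadditivity m*(I) <= m*(I cap Q) + m*(I \ Q), hence m*(I \ Q) >= m(I) = 9/5. The reverse inequality m*(I \ Q) <= m*(I) = 9/5 is trivial since (I \ Q) is a subset of I. Therefore m*(I \ Q) = 9/5.

9/5


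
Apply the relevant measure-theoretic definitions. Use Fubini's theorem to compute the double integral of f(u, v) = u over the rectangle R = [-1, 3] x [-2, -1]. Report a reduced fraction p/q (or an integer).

f(u, v) is a tensor product of a function of u and a function of v, and both factors are bounded continuous (hence Lebesgue integrable) on the rectangle, so Fubini's theorem applies:
  integral_R f d(m x m) = (integral_a1^b1 u du) * (integral_a2^b2 1 dv).
Inner integral in u: integral_{-1}^{3} u du = (3^2 - (-1)^2)/2
  = 4.
Inner integral in v: integral_{-2}^{-1} 1 dv = ((-1)^1 - (-2)^1)/1
  = 1.
Product: (4) * (1) = 4.

4


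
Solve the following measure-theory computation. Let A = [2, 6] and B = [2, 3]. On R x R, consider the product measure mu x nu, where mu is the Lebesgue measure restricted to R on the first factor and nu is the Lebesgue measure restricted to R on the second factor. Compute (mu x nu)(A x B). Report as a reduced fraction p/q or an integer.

For a measurable rectangle A x B, the product measure satisfies
  (mu x nu)(A x B) = mu(A) * nu(B).
  mu(A) = 4.
  nu(B) = 1.
  (mu x nu)(A x B) = 4 * 1 = 4.

4


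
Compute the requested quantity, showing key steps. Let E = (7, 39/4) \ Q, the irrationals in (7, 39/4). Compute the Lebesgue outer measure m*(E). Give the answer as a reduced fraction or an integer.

The interval I = (7, 39/4) has m(I) = 39/4 - 7 = 11/4 (endpoints are measure-zero, so open/closed/half-open agree). Write I = (I cap Q) u (I \ Q). The rationals in I are countable, so m*(I cap Q) = 0 (cover each rational by intervals whose total length is arbitrarily small). By countable subadditivity m*(I) <= m*(I cap Q) + m*(I \ Q), hence m*(I \ Q) >= m(I) = 11/4. The reverse inequality m*(I \ Q) <= m*(I) = 11/4 is trivial since (I \ Q) is a subset of I. Therefore m*(I \ Q) = 11/4.

11/4


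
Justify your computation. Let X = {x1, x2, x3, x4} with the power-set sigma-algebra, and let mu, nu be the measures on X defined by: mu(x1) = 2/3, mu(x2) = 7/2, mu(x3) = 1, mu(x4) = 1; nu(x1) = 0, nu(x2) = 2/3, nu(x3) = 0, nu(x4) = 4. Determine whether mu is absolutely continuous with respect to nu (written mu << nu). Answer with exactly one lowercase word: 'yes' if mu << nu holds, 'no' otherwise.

mu << nu means: every nu-null measurable set is also mu-null; equivalently, for every atom x, if nu({x}) = 0 then mu({x}) = 0.
Checking each atom:
  x1: nu = 0, mu = 2/3 > 0 -> violates mu << nu.
  x2: nu = 2/3 > 0 -> no constraint.
  x3: nu = 0, mu = 1 > 0 -> violates mu << nu.
  x4: nu = 4 > 0 -> no constraint.
The atom(s) x1, x3 violate the condition (nu = 0 but mu > 0). Therefore mu is NOT absolutely continuous w.r.t. nu.

no


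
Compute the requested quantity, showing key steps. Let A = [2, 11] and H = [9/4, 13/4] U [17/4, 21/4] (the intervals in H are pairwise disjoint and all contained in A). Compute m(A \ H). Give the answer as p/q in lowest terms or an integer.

The ambient interval has length m(A) = 11 - 2 = 9.
Since the holes are disjoint and sit inside A, by finite additivity
  m(H) = sum_i (b_i - a_i), and m(A \ H) = m(A) - m(H).
Computing the hole measures:
  m(H_1) = 13/4 - 9/4 = 1.
  m(H_2) = 21/4 - 17/4 = 1.
Summed: m(H) = 1 + 1 = 2.
So m(A \ H) = 9 - 2 = 7.

7


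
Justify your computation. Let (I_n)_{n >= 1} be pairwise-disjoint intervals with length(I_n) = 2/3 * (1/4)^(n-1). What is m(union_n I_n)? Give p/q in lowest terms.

By countable additivity of the Lebesgue measure on pairwise disjoint measurable sets,
  m(union_{n >= 1} I_n) = sum_{n >= 1} m(I_n) = sum_{n >= 1} a * r^(n-1),
  with a = 2/3 and r = 1/4.
Since 0 < r = 1/4 < 1, the geometric series converges:
  sum_{n >= 1} a * r^(n-1) = a / (1 - r).
  = 2/3 / (1 - 1/4)
  = 2/3 / (3/4)
  = 8/9.

8/9


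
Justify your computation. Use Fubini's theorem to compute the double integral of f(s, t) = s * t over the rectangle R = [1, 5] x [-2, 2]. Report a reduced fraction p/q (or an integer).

f(s, t) is a tensor product of a function of s and a function of t, and both factors are bounded continuous (hence Lebesgue integrable) on the rectangle, so Fubini's theorem applies:
  integral_R f d(m x m) = (integral_a1^b1 s ds) * (integral_a2^b2 t dt).
Inner integral in s: integral_{1}^{5} s ds = (5^2 - 1^2)/2
  = 12.
Inner integral in t: integral_{-2}^{2} t dt = (2^2 - (-2)^2)/2
  = 0.
Product: (12) * (0) = 0.

0


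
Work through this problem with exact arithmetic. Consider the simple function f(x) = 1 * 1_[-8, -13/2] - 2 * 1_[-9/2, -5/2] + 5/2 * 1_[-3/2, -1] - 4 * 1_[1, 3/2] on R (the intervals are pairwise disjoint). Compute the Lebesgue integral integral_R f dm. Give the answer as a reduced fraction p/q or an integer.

For a simple function f = sum_i c_i * 1_{A_i} with disjoint A_i,
  integral f dm = sum_i c_i * m(A_i).
Lengths of the A_i:
  m(A_1) = -13/2 - (-8) = 3/2.
  m(A_2) = -5/2 - (-9/2) = 2.
  m(A_3) = -1 - (-3/2) = 1/2.
  m(A_4) = 3/2 - 1 = 1/2.
Contributions c_i * m(A_i):
  (1) * (3/2) = 3/2.
  (-2) * (2) = -4.
  (5/2) * (1/2) = 5/4.
  (-4) * (1/2) = -2.
Total: 3/2 - 4 + 5/4 - 2 = -13/4.

-13/4


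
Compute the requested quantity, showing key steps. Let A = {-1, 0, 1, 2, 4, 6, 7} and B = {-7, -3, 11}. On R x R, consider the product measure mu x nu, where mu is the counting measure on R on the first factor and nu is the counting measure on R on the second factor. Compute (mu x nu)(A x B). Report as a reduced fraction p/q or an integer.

For a measurable rectangle A x B, the product measure satisfies
  (mu x nu)(A x B) = mu(A) * nu(B).
  mu(A) = 7.
  nu(B) = 3.
  (mu x nu)(A x B) = 7 * 3 = 21.

21


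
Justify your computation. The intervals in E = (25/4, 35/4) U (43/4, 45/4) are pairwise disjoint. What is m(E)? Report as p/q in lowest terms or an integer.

For pairwise disjoint intervals, m(union_i I_i) = sum_i m(I_i),
and m is invariant under swapping open/closed endpoints (single points have measure 0).
So m(E) = sum_i (b_i - a_i).
  I_1 has length 35/4 - 25/4 = 5/2.
  I_2 has length 45/4 - 43/4 = 1/2.
Summing:
  m(E) = 5/2 + 1/2 = 3.

3


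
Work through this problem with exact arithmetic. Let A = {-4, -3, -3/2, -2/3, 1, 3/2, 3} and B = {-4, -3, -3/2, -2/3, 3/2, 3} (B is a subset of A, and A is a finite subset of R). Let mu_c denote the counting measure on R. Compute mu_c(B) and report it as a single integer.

Counting measure assigns mu_c(E) = |E| (number of elements) when E is finite.
B has 6 element(s), so mu_c(B) = 6.

6


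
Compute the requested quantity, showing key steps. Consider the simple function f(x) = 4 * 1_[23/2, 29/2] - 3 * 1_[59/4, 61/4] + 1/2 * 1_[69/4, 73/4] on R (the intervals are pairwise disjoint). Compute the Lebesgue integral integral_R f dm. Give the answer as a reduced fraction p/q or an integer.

For a simple function f = sum_i c_i * 1_{A_i} with disjoint A_i,
  integral f dm = sum_i c_i * m(A_i).
Lengths of the A_i:
  m(A_1) = 29/2 - 23/2 = 3.
  m(A_2) = 61/4 - 59/4 = 1/2.
  m(A_3) = 73/4 - 69/4 = 1.
Contributions c_i * m(A_i):
  (4) * (3) = 12.
  (-3) * (1/2) = -3/2.
  (1/2) * (1) = 1/2.
Total: 12 - 3/2 + 1/2 = 11.

11


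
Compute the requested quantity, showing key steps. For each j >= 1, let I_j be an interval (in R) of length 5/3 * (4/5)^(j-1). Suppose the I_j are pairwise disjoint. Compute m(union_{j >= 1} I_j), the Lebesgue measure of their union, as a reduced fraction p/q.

By countable additivity of the Lebesgue measure on pairwise disjoint measurable sets,
  m(union_{j >= 1} I_j) = sum_{j >= 1} m(I_j) = sum_{j >= 1} a * r^(j-1),
  with a = 5/3 and r = 4/5.
Since 0 < r = 4/5 < 1, the geometric series converges:
  sum_{j >= 1} a * r^(j-1) = a / (1 - r).
  = 5/3 / (1 - 4/5)
  = 5/3 / (1/5)
  = 25/3.

25/3


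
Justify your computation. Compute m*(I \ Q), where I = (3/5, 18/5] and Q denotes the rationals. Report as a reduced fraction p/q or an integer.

The interval I = (3/5, 18/5] has m(I) = 18/5 - 3/5 = 3 (endpoints are measure-zero, so open/closed/half-open agree). Write I = (I cap Q) u (I \ Q). The rationals in I are countable, so m*(I cap Q) = 0 (cover each rational by intervals whose total length is arbitrarily small). By countable subadditivity m*(I) <= m*(I cap Q) + m*(I \ Q), hence m*(I \ Q) >= m(I) = 3. The reverse inequality m*(I \ Q) <= m*(I) = 3 is trivial since (I \ Q) is a subset of I. Therefore m*(I \ Q) = 3.

3


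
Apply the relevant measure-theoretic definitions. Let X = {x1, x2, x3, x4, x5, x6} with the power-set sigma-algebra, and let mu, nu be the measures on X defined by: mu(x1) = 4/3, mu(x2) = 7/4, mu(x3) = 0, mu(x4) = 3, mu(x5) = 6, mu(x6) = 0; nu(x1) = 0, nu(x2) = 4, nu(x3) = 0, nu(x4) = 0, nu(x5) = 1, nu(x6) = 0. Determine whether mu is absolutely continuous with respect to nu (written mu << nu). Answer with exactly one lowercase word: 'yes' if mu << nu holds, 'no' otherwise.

mu << nu means: every nu-null measurable set is also mu-null; equivalently, for every atom x, if nu({x}) = 0 then mu({x}) = 0.
Checking each atom:
  x1: nu = 0, mu = 4/3 > 0 -> violates mu << nu.
  x2: nu = 4 > 0 -> no constraint.
  x3: nu = 0, mu = 0 -> consistent with mu << nu.
  x4: nu = 0, mu = 3 > 0 -> violates mu << nu.
  x5: nu = 1 > 0 -> no constraint.
  x6: nu = 0, mu = 0 -> consistent with mu << nu.
The atom(s) x1, x4 violate the condition (nu = 0 but mu > 0). Therefore mu is NOT absolutely continuous w.r.t. nu.

no


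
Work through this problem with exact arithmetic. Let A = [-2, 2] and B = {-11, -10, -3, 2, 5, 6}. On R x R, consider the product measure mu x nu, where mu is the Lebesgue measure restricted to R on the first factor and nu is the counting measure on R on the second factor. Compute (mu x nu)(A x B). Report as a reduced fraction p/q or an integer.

For a measurable rectangle A x B, the product measure satisfies
  (mu x nu)(A x B) = mu(A) * nu(B).
  mu(A) = 4.
  nu(B) = 6.
  (mu x nu)(A x B) = 4 * 6 = 24.

24


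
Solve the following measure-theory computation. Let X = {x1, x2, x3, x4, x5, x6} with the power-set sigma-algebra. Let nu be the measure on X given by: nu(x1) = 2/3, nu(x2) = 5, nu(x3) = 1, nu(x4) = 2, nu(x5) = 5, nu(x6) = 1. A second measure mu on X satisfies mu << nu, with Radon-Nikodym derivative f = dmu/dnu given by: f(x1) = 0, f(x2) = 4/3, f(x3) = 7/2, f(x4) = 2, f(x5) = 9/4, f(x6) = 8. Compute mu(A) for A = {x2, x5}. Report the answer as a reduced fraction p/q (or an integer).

By the defining property of the Radon-Nikodym derivative, for every measurable set A,
  mu(A) = integral_A f dnu.
Since nu is a discrete measure concentrated on the atoms of X, the integral over A reduces to the sum
  mu(A) = sum_{x in A} f(x) * nu({x}).
Computing each term:
  x2: f(x2) * nu(x2) = 4/3 * 5 = 20/3.
  x5: f(x5) * nu(x5) = 9/4 * 5 = 45/4.
Summing: mu(A) = 20/3 + 45/4 = 215/12.

215/12


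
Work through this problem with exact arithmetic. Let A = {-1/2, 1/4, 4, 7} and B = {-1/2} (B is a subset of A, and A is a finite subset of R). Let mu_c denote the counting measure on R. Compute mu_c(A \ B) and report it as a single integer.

Counting measure assigns mu_c(E) = |E| (number of elements) when E is finite. For B subset A, A \ B is the set of elements of A not in B, so |A \ B| = |A| - |B|.
|A| = 4, |B| = 1, so mu_c(A \ B) = 4 - 1 = 3.

3


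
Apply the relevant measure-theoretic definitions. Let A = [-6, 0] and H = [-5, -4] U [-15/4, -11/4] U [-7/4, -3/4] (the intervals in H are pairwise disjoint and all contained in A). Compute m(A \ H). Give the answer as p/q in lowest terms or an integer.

The ambient interval has length m(A) = 0 - (-6) = 6.
Since the holes are disjoint and sit inside A, by finite additivity
  m(H) = sum_i (b_i - a_i), and m(A \ H) = m(A) - m(H).
Computing the hole measures:
  m(H_1) = -4 - (-5) = 1.
  m(H_2) = -11/4 - (-15/4) = 1.
  m(H_3) = -3/4 - (-7/4) = 1.
Summed: m(H) = 1 + 1 + 1 = 3.
So m(A \ H) = 6 - 3 = 3.

3


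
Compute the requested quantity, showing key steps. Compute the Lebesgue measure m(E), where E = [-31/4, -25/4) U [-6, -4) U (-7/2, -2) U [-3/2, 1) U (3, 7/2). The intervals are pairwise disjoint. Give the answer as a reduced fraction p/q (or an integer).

For pairwise disjoint intervals, m(union_i I_i) = sum_i m(I_i),
and m is invariant under swapping open/closed endpoints (single points have measure 0).
So m(E) = sum_i (b_i - a_i).
  I_1 has length -25/4 - (-31/4) = 3/2.
  I_2 has length -4 - (-6) = 2.
  I_3 has length -2 - (-7/2) = 3/2.
  I_4 has length 1 - (-3/2) = 5/2.
  I_5 has length 7/2 - 3 = 1/2.
Summing:
  m(E) = 3/2 + 2 + 3/2 + 5/2 + 1/2 = 8.

8


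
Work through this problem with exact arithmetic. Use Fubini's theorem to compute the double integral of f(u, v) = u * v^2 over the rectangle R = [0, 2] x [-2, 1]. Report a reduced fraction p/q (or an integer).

f(u, v) is a tensor product of a function of u and a function of v, and both factors are bounded continuous (hence Lebesgue integrable) on the rectangle, so Fubini's theorem applies:
  integral_R f d(m x m) = (integral_a1^b1 u du) * (integral_a2^b2 v^2 dv).
Inner integral in u: integral_{0}^{2} u du = (2^2 - 0^2)/2
  = 2.
Inner integral in v: integral_{-2}^{1} v^2 dv = (1^3 - (-2)^3)/3
  = 3.
Product: (2) * (3) = 6.

6


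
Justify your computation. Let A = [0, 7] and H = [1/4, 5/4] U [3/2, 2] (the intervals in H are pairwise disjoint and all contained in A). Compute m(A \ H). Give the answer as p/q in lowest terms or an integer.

The ambient interval has length m(A) = 7 - 0 = 7.
Since the holes are disjoint and sit inside A, by finite additivity
  m(H) = sum_i (b_i - a_i), and m(A \ H) = m(A) - m(H).
Computing the hole measures:
  m(H_1) = 5/4 - 1/4 = 1.
  m(H_2) = 2 - 3/2 = 1/2.
Summed: m(H) = 1 + 1/2 = 3/2.
So m(A \ H) = 7 - 3/2 = 11/2.

11/2


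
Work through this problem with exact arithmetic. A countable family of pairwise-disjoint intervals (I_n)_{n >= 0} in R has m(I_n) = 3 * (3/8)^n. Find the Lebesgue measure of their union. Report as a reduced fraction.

By countable additivity of the Lebesgue measure on pairwise disjoint measurable sets,
  m(union_{n >= 0} I_n) = sum_{n >= 0} m(I_n) = sum_{n >= 0} a * r^n,
  with a = 3 and r = 3/8.
Since 0 < r = 3/8 < 1, the geometric series converges:
  sum_{n >= 0} a * r^n = a / (1 - r).
  = 3 / (1 - 3/8)
  = 3 / (5/8)
  = 24/5.

24/5


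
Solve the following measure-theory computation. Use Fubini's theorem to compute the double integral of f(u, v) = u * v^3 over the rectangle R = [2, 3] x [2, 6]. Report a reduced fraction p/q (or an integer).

f(u, v) is a tensor product of a function of u and a function of v, and both factors are bounded continuous (hence Lebesgue integrable) on the rectangle, so Fubini's theorem applies:
  integral_R f d(m x m) = (integral_a1^b1 u du) * (integral_a2^b2 v^3 dv).
Inner integral in u: integral_{2}^{3} u du = (3^2 - 2^2)/2
  = 5/2.
Inner integral in v: integral_{2}^{6} v^3 dv = (6^4 - 2^4)/4
  = 320.
Product: (5/2) * (320) = 800.

800


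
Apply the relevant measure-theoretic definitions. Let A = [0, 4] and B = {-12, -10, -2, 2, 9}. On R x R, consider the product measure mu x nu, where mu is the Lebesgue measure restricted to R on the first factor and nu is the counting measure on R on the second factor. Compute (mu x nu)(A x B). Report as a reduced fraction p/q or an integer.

For a measurable rectangle A x B, the product measure satisfies
  (mu x nu)(A x B) = mu(A) * nu(B).
  mu(A) = 4.
  nu(B) = 5.
  (mu x nu)(A x B) = 4 * 5 = 20.

20


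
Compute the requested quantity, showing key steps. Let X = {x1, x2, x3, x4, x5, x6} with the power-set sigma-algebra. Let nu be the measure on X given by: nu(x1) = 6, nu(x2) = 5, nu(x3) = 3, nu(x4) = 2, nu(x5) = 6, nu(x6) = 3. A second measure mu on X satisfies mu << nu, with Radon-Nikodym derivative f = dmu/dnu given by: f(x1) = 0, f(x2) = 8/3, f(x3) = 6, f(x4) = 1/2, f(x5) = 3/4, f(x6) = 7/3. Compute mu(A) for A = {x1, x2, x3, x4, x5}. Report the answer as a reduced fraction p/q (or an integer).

By the defining property of the Radon-Nikodym derivative, for every measurable set A,
  mu(A) = integral_A f dnu.
Since nu is a discrete measure concentrated on the atoms of X, the integral over A reduces to the sum
  mu(A) = sum_{x in A} f(x) * nu({x}).
Computing each term:
  x1: f(x1) * nu(x1) = 0 * 6 = 0.
  x2: f(x2) * nu(x2) = 8/3 * 5 = 40/3.
  x3: f(x3) * nu(x3) = 6 * 3 = 18.
  x4: f(x4) * nu(x4) = 1/2 * 2 = 1.
  x5: f(x5) * nu(x5) = 3/4 * 6 = 9/2.
Summing: mu(A) = 0 + 40/3 + 18 + 1 + 9/2 = 221/6.

221/6


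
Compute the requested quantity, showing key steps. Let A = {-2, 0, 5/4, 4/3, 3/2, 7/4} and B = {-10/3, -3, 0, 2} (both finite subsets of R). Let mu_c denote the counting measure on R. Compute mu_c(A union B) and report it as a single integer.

Counting measure on a finite set equals cardinality. By inclusion-exclusion, |A union B| = |A| + |B| - |A cap B|.
|A| = 6, |B| = 4, |A cap B| = 1.
So mu_c(A union B) = 6 + 4 - 1 = 9.

9


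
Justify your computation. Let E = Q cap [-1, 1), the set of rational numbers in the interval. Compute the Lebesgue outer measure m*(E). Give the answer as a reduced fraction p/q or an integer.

Q cap [-1, 1) is countable; list its elements as q_1, q_2, ... . Fix eps > 0 and cover the k-th point by an interval of length eps * 2^(-k). The cover has total length eps * sum_{k>=1} 2^(-k) = eps, so by definition of outer measure m*(Q cap [-1, 1)) <= eps. Since eps was arbitrary and m* >= 0, the outer measure is 0.

0


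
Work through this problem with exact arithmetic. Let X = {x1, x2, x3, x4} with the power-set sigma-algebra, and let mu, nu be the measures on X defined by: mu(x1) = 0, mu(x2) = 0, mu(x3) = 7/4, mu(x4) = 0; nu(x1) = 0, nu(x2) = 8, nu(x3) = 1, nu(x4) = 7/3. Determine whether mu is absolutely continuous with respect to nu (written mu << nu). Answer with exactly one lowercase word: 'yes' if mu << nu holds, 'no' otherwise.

mu << nu means: every nu-null measurable set is also mu-null; equivalently, for every atom x, if nu({x}) = 0 then mu({x}) = 0.
Checking each atom:
  x1: nu = 0, mu = 0 -> consistent with mu << nu.
  x2: nu = 8 > 0 -> no constraint.
  x3: nu = 1 > 0 -> no constraint.
  x4: nu = 7/3 > 0 -> no constraint.
No atom violates the condition. Therefore mu << nu.

yes


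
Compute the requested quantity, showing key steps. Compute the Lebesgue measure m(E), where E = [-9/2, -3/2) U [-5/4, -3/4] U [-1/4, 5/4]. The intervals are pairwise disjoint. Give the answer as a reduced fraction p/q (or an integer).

For pairwise disjoint intervals, m(union_i I_i) = sum_i m(I_i),
and m is invariant under swapping open/closed endpoints (single points have measure 0).
So m(E) = sum_i (b_i - a_i).
  I_1 has length -3/2 - (-9/2) = 3.
  I_2 has length -3/4 - (-5/4) = 1/2.
  I_3 has length 5/4 - (-1/4) = 3/2.
Summing:
  m(E) = 3 + 1/2 + 3/2 = 5.

5


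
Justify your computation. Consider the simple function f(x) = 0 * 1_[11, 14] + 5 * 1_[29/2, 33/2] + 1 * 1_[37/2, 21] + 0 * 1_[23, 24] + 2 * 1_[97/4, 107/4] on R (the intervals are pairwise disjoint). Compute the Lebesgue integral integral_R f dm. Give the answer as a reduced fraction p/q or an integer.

For a simple function f = sum_i c_i * 1_{A_i} with disjoint A_i,
  integral f dm = sum_i c_i * m(A_i).
Lengths of the A_i:
  m(A_1) = 14 - 11 = 3.
  m(A_2) = 33/2 - 29/2 = 2.
  m(A_3) = 21 - 37/2 = 5/2.
  m(A_4) = 24 - 23 = 1.
  m(A_5) = 107/4 - 97/4 = 5/2.
Contributions c_i * m(A_i):
  (0) * (3) = 0.
  (5) * (2) = 10.
  (1) * (5/2) = 5/2.
  (0) * (1) = 0.
  (2) * (5/2) = 5.
Total: 0 + 10 + 5/2 + 0 + 5 = 35/2.

35/2


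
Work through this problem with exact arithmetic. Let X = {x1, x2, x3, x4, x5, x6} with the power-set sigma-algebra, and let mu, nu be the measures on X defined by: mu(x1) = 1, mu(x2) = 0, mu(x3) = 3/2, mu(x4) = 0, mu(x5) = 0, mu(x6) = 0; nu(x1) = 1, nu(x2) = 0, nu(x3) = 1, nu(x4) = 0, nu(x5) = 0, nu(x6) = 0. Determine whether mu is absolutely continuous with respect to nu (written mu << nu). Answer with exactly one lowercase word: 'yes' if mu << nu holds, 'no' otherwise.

mu << nu means: every nu-null measurable set is also mu-null; equivalently, for every atom x, if nu({x}) = 0 then mu({x}) = 0.
Checking each atom:
  x1: nu = 1 > 0 -> no constraint.
  x2: nu = 0, mu = 0 -> consistent with mu << nu.
  x3: nu = 1 > 0 -> no constraint.
  x4: nu = 0, mu = 0 -> consistent with mu << nu.
  x5: nu = 0, mu = 0 -> consistent with mu << nu.
  x6: nu = 0, mu = 0 -> consistent with mu << nu.
No atom violates the condition. Therefore mu << nu.

yes


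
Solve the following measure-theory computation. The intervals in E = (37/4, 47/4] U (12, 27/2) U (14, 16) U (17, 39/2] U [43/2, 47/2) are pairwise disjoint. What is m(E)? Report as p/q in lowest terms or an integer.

For pairwise disjoint intervals, m(union_i I_i) = sum_i m(I_i),
and m is invariant under swapping open/closed endpoints (single points have measure 0).
So m(E) = sum_i (b_i - a_i).
  I_1 has length 47/4 - 37/4 = 5/2.
  I_2 has length 27/2 - 12 = 3/2.
  I_3 has length 16 - 14 = 2.
  I_4 has length 39/2 - 17 = 5/2.
  I_5 has length 47/2 - 43/2 = 2.
Summing:
  m(E) = 5/2 + 3/2 + 2 + 5/2 + 2 = 21/2.

21/2


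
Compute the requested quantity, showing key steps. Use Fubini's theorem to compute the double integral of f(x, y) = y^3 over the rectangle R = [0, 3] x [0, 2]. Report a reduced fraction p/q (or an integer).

f(x, y) is a tensor product of a function of x and a function of y, and both factors are bounded continuous (hence Lebesgue integrable) on the rectangle, so Fubini's theorem applies:
  integral_R f d(m x m) = (integral_a1^b1 1 dx) * (integral_a2^b2 y^3 dy).
Inner integral in x: integral_{0}^{3} 1 dx = (3^1 - 0^1)/1
  = 3.
Inner integral in y: integral_{0}^{2} y^3 dy = (2^4 - 0^4)/4
  = 4.
Product: (3) * (4) = 12.

12


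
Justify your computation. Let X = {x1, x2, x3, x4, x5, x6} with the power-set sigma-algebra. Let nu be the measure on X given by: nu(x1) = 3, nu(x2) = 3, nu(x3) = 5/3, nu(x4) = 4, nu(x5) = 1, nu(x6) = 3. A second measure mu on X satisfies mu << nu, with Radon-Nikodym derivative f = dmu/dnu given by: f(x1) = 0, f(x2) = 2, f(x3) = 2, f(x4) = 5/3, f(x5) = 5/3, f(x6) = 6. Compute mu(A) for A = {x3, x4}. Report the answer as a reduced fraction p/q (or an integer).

By the defining property of the Radon-Nikodym derivative, for every measurable set A,
  mu(A) = integral_A f dnu.
Since nu is a discrete measure concentrated on the atoms of X, the integral over A reduces to the sum
  mu(A) = sum_{x in A} f(x) * nu({x}).
Computing each term:
  x3: f(x3) * nu(x3) = 2 * 5/3 = 10/3.
  x4: f(x4) * nu(x4) = 5/3 * 4 = 20/3.
Summing: mu(A) = 10/3 + 20/3 = 10.

10


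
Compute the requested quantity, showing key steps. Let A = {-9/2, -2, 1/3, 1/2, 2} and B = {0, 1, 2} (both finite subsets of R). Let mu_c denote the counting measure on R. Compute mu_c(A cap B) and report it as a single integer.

Counting measure on a finite set equals cardinality. mu_c(A cap B) = |A cap B| (elements appearing in both).
Enumerating the elements of A that also lie in B gives 1 element(s).
So mu_c(A cap B) = 1.

1


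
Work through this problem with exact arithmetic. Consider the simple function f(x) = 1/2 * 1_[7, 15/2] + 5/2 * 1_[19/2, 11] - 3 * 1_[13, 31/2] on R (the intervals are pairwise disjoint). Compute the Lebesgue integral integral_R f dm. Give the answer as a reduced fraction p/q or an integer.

For a simple function f = sum_i c_i * 1_{A_i} with disjoint A_i,
  integral f dm = sum_i c_i * m(A_i).
Lengths of the A_i:
  m(A_1) = 15/2 - 7 = 1/2.
  m(A_2) = 11 - 19/2 = 3/2.
  m(A_3) = 31/2 - 13 = 5/2.
Contributions c_i * m(A_i):
  (1/2) * (1/2) = 1/4.
  (5/2) * (3/2) = 15/4.
  (-3) * (5/2) = -15/2.
Total: 1/4 + 15/4 - 15/2 = -7/2.

-7/2


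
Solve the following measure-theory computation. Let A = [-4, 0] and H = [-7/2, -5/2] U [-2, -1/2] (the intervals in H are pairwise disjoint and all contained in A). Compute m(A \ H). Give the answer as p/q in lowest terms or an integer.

The ambient interval has length m(A) = 0 - (-4) = 4.
Since the holes are disjoint and sit inside A, by finite additivity
  m(H) = sum_i (b_i - a_i), and m(A \ H) = m(A) - m(H).
Computing the hole measures:
  m(H_1) = -5/2 - (-7/2) = 1.
  m(H_2) = -1/2 - (-2) = 3/2.
Summed: m(H) = 1 + 3/2 = 5/2.
So m(A \ H) = 4 - 5/2 = 3/2.

3/2


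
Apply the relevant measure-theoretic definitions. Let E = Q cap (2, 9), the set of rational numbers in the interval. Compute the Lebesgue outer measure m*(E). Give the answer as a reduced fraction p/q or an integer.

E = Q cap (2, 9) is a subset of Q, which is countable. Enumerate Q = {q_1, q_2, ...}; for any eps > 0, cover q_k by the open interval (q_k - eps/2^(k+1), q_k + eps/2^(k+1)), of length eps/2^k. The total cover length is sum_{k>=1} eps/2^k = eps. Hence m*(E) <= m*(Q) <= eps for every eps > 0, and since outer measure is non-negative, m*(E) = 0.

0


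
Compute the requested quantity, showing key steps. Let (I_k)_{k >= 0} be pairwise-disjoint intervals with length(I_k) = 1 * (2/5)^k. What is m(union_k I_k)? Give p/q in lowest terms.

By countable additivity of the Lebesgue measure on pairwise disjoint measurable sets,
  m(union_{k >= 0} I_k) = sum_{k >= 0} m(I_k) = sum_{k >= 0} a * r^k,
  with a = 1 and r = 2/5.
Since 0 < r = 2/5 < 1, the geometric series converges:
  sum_{k >= 0} a * r^k = a / (1 - r).
  = 1 / (1 - 2/5)
  = 1 / (3/5)
  = 5/3.

5/3


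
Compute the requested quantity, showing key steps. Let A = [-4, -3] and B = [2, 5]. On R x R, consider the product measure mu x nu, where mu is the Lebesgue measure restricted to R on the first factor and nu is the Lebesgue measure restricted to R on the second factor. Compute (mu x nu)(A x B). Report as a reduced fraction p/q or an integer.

For a measurable rectangle A x B, the product measure satisfies
  (mu x nu)(A x B) = mu(A) * nu(B).
  mu(A) = 1.
  nu(B) = 3.
  (mu x nu)(A x B) = 1 * 3 = 3.

3


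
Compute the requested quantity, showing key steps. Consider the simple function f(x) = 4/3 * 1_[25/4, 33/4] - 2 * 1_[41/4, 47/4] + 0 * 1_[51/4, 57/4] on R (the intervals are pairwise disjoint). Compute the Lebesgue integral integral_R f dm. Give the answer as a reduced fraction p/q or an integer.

For a simple function f = sum_i c_i * 1_{A_i} with disjoint A_i,
  integral f dm = sum_i c_i * m(A_i).
Lengths of the A_i:
  m(A_1) = 33/4 - 25/4 = 2.
  m(A_2) = 47/4 - 41/4 = 3/2.
  m(A_3) = 57/4 - 51/4 = 3/2.
Contributions c_i * m(A_i):
  (4/3) * (2) = 8/3.
  (-2) * (3/2) = -3.
  (0) * (3/2) = 0.
Total: 8/3 - 3 + 0 = -1/3.

-1/3


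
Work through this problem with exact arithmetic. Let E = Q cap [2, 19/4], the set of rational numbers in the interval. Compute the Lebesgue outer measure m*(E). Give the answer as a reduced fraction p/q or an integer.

E = Q cap [2, 19/4] is a subset of Q, which is countable. Enumerate Q = {q_1, q_2, ...}; for any eps > 0, cover q_k by the open interval (q_k - eps/2^(k+1), q_k + eps/2^(k+1)), of length eps/2^k. The total cover length is sum_{k>=1} eps/2^k = eps. Hence m*(E) <= m*(Q) <= eps for every eps > 0, and since outer measure is non-negative, m*(E) = 0.

0


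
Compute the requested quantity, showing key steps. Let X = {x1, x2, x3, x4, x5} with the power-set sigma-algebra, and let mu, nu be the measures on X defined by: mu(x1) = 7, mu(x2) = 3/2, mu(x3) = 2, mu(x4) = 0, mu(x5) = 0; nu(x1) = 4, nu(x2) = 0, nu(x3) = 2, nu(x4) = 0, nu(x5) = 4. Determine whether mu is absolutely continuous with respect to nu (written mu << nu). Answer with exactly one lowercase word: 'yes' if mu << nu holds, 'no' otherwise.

mu << nu means: every nu-null measurable set is also mu-null; equivalently, for every atom x, if nu({x}) = 0 then mu({x}) = 0.
Checking each atom:
  x1: nu = 4 > 0 -> no constraint.
  x2: nu = 0, mu = 3/2 > 0 -> violates mu << nu.
  x3: nu = 2 > 0 -> no constraint.
  x4: nu = 0, mu = 0 -> consistent with mu << nu.
  x5: nu = 4 > 0 -> no constraint.
The atom(s) x2 violate the condition (nu = 0 but mu > 0). Therefore mu is NOT absolutely continuous w.r.t. nu.

no


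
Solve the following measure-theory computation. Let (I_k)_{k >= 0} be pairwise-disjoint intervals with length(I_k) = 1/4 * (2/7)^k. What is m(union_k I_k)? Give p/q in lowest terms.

By countable additivity of the Lebesgue measure on pairwise disjoint measurable sets,
  m(union_{k >= 0} I_k) = sum_{k >= 0} m(I_k) = sum_{k >= 0} a * r^k,
  with a = 1/4 and r = 2/7.
Since 0 < r = 2/7 < 1, the geometric series converges:
  sum_{k >= 0} a * r^k = a / (1 - r).
  = 1/4 / (1 - 2/7)
  = 1/4 / (5/7)
  = 7/20.

7/20


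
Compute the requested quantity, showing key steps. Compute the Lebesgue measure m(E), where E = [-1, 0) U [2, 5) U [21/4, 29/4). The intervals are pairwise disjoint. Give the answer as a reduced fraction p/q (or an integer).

For pairwise disjoint intervals, m(union_i I_i) = sum_i m(I_i),
and m is invariant under swapping open/closed endpoints (single points have measure 0).
So m(E) = sum_i (b_i - a_i).
  I_1 has length 0 - (-1) = 1.
  I_2 has length 5 - 2 = 3.
  I_3 has length 29/4 - 21/4 = 2.
Summing:
  m(E) = 1 + 3 + 2 = 6.

6
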